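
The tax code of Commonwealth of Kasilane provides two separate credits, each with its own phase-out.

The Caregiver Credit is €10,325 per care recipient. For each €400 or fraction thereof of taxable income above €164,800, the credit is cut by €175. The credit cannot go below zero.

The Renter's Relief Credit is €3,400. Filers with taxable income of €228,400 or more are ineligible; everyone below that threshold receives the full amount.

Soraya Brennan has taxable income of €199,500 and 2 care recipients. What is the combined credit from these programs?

€8,825

Caregiver Credit: base = 2 × €10,325 = €20,650. income exceeds €164,800 by €34,700, which is 87 full-or-partial €400 increments; reduction = 87 × €175 = €15,225, leaving €5,425.
Renter's Relief Credit: €199,500 is below the €228,400 cutoff, so the full €3,400 applies.
Total: €5,425 + €3,400 = €8,825.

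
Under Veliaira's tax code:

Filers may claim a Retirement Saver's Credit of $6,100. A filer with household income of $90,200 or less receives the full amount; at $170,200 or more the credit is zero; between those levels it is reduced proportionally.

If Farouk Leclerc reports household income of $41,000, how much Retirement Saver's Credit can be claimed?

Retirement Saver's Credit: $41,000 is at or below the $90,200 threshold, so the full $6,100 applies.

$6,100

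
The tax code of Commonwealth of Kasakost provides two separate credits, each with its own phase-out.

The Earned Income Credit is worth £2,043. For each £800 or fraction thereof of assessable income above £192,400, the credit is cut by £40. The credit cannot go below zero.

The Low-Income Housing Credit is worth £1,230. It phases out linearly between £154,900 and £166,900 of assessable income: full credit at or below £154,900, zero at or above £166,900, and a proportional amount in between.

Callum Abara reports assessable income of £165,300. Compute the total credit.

Earned Income Credit: £165,300 is at or below the £192,400 threshold, so the full £2,043 applies.
Low-Income Housing Credit: £165,300 is £10,400 into a £12,000 phase-out range, leaving 1,600/12,000 of the credit: £1,230 × 1,600/12,000 = £164.
Total: £2,043 + £164 = £2,207.

£2,207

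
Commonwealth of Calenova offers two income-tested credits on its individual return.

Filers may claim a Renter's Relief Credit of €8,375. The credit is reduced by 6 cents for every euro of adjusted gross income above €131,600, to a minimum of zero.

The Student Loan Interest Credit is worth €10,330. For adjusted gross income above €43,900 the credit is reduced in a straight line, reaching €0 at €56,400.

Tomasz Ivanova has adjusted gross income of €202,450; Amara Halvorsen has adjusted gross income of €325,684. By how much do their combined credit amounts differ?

Tomasz (€202,450): Renter's Relief Credit: 6% of the €70,850 excess over €131,600 is €4,251; credit = €8,375 − €4,251 = €4,124. Student Loan Interest Credit: €202,450 is at or above €56,400, so the credit is €0. total €4,124 + €0 = €4,124
Amara (€325,684): Renter's Relief Credit: 6% of the €194,084 excess over €131,600 is €11,645.04 ≥ base, so the credit is €0. Student Loan Interest Credit: €325,684 is at or above €56,400, so the credit is €0. total €0 + €0 = €0
Difference: |€4,124 − €0| = €4,124.

€4,124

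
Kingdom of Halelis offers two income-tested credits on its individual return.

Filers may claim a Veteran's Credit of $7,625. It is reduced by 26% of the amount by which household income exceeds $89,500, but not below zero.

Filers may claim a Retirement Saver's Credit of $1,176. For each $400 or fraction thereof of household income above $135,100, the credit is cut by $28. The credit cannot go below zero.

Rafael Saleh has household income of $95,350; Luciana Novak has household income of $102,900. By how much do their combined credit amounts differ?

Rafael ($95,350): Veteran's Credit: 26% of the $5,850 excess over $89,500 is $1,521; credit = $7,625 − $1,521 = $6,104. Retirement Saver's Credit: $95,350 is at or below the $135,100 threshold, so the full $1,176 applies. total $6,104 + $1,176 = $7,280
Luciana ($102,900): Veteran's Credit: 26% of the $13,400 excess over $89,500 is $3,484; credit = $7,625 − $3,484 = $4,141. Retirement Saver's Credit: $102,900 is at or below the $135,100 threshold, so the full $1,176 applies. total $4,141 + $1,176 = $5,317
Difference: |$7,280 − $5,317| = $1,963.

$1,963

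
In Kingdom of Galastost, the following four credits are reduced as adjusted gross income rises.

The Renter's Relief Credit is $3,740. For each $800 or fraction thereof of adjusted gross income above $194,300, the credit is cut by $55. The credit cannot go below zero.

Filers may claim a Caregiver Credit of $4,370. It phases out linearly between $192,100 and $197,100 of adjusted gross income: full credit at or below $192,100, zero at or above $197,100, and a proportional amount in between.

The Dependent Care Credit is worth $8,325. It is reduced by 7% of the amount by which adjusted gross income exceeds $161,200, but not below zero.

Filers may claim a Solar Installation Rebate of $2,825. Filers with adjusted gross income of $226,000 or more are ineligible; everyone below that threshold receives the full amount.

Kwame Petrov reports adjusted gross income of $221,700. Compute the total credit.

$8,730

Renter's Relief Credit: income exceeds $194,300 by $27,400, which is 35 full-or-partial $800 increments; reduction = 35 × $55 = $1,925, leaving $1,815.
Caregiver Credit: $221,700 is at or above $197,100, so the credit is $0.
Dependent Care Credit: 7% of the $60,500 excess over $161,200 is $4,235; credit = $8,325 − $4,235 = $4,090.
Solar Installation Rebate: $221,700 is below the $226,000 cutoff, so the full $2,825 applies.
Total: $1,815 + $0 + $4,090 + $2,825 = $8,730.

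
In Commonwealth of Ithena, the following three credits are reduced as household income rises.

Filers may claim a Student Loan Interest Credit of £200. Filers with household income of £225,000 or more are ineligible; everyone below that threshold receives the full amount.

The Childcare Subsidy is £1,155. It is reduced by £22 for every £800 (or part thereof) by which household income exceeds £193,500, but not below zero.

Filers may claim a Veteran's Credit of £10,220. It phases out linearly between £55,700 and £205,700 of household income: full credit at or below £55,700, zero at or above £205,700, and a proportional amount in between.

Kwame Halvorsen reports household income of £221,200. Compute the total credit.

Student Loan Interest Credit: £221,200 is below the £225,000 cutoff, so the full £200 applies.
Childcare Subsidy: income exceeds £193,500 by £27,700, which is 35 full-or-partial £800 increments; reduction = 35 × £22 = £770, leaving £385.
Veteran's Credit: £221,200 is at or above £205,700, so the credit is £0.
Total: £200 + £385 + £0 = £585.

£585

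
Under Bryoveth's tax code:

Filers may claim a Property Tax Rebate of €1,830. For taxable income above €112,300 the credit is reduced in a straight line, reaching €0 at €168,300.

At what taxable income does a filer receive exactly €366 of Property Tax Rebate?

€157,100

€366 is 366/1,830 of the full €1,830, so 1,464/1,830 of the €56,000 range has been used: income = €112,300 + €56,000 × 1,464/1,830 = €157,100.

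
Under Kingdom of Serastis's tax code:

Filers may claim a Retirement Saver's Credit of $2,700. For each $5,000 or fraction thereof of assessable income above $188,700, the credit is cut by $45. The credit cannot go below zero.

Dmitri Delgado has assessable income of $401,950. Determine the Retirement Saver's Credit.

$765

Retirement Saver's Credit: income exceeds $188,700 by $213,250, which is 43 full-or-partial $5,000 increments; reduction = 43 × $45 = $1,935, leaving $765.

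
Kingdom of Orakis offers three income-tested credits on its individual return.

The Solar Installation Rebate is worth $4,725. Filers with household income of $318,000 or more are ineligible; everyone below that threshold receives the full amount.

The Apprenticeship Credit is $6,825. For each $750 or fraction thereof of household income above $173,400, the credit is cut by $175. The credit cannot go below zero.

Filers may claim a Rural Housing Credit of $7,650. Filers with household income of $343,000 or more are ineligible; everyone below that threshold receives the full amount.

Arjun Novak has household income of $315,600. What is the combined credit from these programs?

Solar Installation Rebate: $315,600 is below the $318,000 cutoff, so the full $4,725 applies.
Apprenticeship Credit: income exceeds $173,400 by $142,200 → 190 increments × $175 = $33,250 ≥ base, so the credit is $0.
Rural Housing Credit: $315,600 is below the $343,000 cutoff, so the full $7,650 applies.
Total: $4,725 + $0 + $7,650 = $12,375.

$12,375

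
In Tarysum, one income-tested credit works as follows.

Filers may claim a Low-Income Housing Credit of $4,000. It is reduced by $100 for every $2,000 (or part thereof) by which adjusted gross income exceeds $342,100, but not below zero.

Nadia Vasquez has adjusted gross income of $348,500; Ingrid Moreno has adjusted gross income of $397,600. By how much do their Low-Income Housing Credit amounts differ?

$2,400

Nadia ($348,500): Low-Income Housing Credit: income exceeds $342,100 by $6,400, which is 4 full-or-partial $2,000 increments; reduction = 4 × $100 = $400, leaving $3,600.
Ingrid ($397,600): Low-Income Housing Credit: income exceeds $342,100 by $55,500, which is 28 full-or-partial $2,000 increments; reduction = 28 × $100 = $2,800, leaving $1,200.
Difference: |$3,600 − $1,200| = $2,400.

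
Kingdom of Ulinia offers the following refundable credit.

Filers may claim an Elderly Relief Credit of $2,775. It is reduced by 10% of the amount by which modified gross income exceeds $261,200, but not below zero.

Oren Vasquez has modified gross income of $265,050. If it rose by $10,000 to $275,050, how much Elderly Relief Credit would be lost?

At $265,050 — 10% of the $3,850 excess over $261,200 is $385; credit = $2,775 − $385 = $2,390.
At $275,050 — 10% of the $13,850 excess over $261,200 is $1,385; credit = $2,775 − $1,385 = $1,390.
Lost: $2,390 − $1,390 = $1,000.

$1,000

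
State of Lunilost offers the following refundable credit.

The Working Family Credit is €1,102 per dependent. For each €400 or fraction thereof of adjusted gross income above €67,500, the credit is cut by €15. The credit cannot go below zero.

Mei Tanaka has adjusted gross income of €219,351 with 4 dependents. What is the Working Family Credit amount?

€0

Working Family Credit: base = 4 × €1,102 = €4,408. income exceeds €67,500 by €151,851 → 380 increments × €15 = €5,700 ≥ base, so the credit is €0.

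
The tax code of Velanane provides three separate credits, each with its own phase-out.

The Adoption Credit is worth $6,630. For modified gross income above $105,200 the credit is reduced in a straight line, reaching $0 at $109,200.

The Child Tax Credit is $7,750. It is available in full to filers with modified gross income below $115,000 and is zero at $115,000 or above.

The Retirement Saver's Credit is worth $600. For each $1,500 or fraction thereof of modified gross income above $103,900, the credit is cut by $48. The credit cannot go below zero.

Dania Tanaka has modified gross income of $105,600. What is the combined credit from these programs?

Adoption Credit: $105,600 is $400 into a $4,000 phase-out range, leaving 3,600/4,000 of the credit: $6,630 × 3,600/4,000 = $5,967.
Child Tax Credit: $105,600 is below the $115,000 cutoff, so the full $7,750 applies.
Retirement Saver's Credit: income exceeds $103,900 by $1,700, which is 2 full-or-partial $1,500 increments; reduction = 2 × $48 = $96, leaving $504.
Total: $5,967 + $7,750 + $504 = $14,221.

$14,221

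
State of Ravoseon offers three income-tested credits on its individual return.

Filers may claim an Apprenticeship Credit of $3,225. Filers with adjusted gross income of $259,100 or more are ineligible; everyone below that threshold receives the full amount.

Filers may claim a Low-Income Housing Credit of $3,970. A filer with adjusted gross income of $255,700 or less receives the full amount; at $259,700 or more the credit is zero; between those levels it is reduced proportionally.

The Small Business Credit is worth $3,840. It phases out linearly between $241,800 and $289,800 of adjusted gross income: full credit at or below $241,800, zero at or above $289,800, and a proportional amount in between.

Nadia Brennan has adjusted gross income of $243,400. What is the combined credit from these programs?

Apprenticeship Credit: $243,400 is below the $259,100 cutoff, so the full $3,225 applies.
Low-Income Housing Credit: $243,400 is at or below the $255,700 threshold, so the full $3,970 applies.
Small Business Credit: $243,400 is $1,600 into a $48,000 phase-out range, leaving 46,400/48,000 of the credit: $3,840 × 46,400/48,000 = $3,712.
Total: $3,225 + $3,970 + $3,712 = $10,907.

$10,907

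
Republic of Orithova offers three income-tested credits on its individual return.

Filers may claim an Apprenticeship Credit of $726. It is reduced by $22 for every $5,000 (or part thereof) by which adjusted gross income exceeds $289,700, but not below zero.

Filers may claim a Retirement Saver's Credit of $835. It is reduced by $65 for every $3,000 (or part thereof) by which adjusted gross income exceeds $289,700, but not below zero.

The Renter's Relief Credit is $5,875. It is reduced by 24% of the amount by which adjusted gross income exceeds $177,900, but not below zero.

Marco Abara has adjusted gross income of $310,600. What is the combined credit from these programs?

$996

Apprenticeship Credit: income exceeds $289,700 by $20,900, which is 5 full-or-partial $5,000 increments; reduction = 5 × $22 = $110, leaving $616.
Retirement Saver's Credit: income exceeds $289,700 by $20,900, which is 7 full-or-partial $3,000 increments; reduction = 7 × $65 = $455, leaving $380.
Renter's Relief Credit: 24% of the $132,700 excess over $177,900 is $31,848 ≥ base, so the credit is $0.
Total: $616 + $380 + $0 = $996.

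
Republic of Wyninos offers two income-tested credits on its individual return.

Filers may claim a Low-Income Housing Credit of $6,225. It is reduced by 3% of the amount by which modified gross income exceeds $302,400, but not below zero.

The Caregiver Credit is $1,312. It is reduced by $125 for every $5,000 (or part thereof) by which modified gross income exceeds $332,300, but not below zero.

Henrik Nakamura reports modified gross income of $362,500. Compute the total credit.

Low-Income Housing Credit: 3% of the $60,100 excess over $302,400 is $1,803; credit = $6,225 − $1,803 = $4,422.
Caregiver Credit: income exceeds $332,300 by $30,200, which is 7 full-or-partial $5,000 increments; reduction = 7 × $125 = $875, leaving $437.
Total: $4,422 + $437 = $4,859.

$4,859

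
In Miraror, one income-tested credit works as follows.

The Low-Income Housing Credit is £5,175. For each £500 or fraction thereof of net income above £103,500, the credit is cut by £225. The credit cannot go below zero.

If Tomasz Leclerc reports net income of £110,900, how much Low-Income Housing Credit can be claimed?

Low-Income Housing Credit: income exceeds £103,500 by £7,400, which is 15 full-or-partial £500 increments; reduction = 15 × £225 = £3,375, leaving £1,800.

£1,800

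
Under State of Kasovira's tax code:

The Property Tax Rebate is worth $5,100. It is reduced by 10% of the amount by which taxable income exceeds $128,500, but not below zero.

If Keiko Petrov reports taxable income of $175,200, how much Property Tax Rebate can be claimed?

Property Tax Rebate: 10% of the $46,700 excess over $128,500 is $4,670; credit = $5,100 − $4,670 = $430.

$430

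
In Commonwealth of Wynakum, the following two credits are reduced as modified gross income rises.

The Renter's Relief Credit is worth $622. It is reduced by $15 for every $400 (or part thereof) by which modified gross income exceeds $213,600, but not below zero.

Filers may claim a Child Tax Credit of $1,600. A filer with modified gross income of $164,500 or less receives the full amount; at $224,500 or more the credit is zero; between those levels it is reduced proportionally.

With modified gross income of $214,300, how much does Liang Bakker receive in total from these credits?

Renter's Relief Credit: income exceeds $213,600 by $700, which is 2 full-or-partial $400 increments; reduction = 2 × $15 = $30, leaving $592.
Child Tax Credit: $214,300 is $49,800 into a $60,000 phase-out range, leaving 10,200/60,000 of the credit: $1,600 × 10,200/60,000 = $272.
Total: $592 + $272 = $864.

$864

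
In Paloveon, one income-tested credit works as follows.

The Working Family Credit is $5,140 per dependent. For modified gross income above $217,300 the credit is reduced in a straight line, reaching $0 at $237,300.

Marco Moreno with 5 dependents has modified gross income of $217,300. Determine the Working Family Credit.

$25,700

Working Family Credit: base = 5 × $5,140 = $25,700. $217,300 is at or below the $217,300 threshold, so the full $25,700 applies.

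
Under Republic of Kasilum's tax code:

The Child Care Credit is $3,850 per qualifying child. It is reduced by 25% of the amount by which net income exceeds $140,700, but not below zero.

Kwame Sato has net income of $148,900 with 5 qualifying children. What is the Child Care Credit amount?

Child Care Credit: base = 5 × $3,850 = $19,250. 25% of the $8,200 excess over $140,700 is $2,050; credit = $19,250 − $2,050 = $17,200.

$17,200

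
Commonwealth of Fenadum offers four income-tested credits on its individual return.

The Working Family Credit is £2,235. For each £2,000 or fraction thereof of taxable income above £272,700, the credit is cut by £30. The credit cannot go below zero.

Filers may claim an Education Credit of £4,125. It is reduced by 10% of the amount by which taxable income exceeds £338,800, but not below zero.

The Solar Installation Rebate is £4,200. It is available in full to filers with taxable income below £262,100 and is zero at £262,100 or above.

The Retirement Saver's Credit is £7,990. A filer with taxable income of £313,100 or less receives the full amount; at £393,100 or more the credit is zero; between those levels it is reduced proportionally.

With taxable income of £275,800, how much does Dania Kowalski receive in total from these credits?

£14,290

Working Family Credit: income exceeds £272,700 by £3,100, which is 2 full-or-partial £2,000 increments; reduction = 2 × £30 = £60, leaving £2,175.
Education Credit: £275,800 is at or below the £338,800 threshold, so the full £4,125 applies.
Solar Installation Rebate: £275,800 meets or exceeds the £262,100 cutoff, so the credit is £0.
Retirement Saver's Credit: £275,800 is at or below the £313,100 threshold, so the full £7,990 applies.
Total: £2,175 + £4,125 + £0 + £7,990 = £14,290.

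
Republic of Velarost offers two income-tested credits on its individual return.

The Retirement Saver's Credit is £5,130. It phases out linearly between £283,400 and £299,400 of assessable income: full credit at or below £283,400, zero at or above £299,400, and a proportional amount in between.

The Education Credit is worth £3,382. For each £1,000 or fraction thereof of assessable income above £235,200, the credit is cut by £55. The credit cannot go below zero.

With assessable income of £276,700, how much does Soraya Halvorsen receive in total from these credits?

Retirement Saver's Credit: £276,700 is at or below the £283,400 threshold, so the full £5,130 applies.
Education Credit: income exceeds £235,200 by £41,500, which is 42 full-or-partial £1,000 increments; reduction = 42 × £55 = £2,310, leaving £1,072.
Total: £5,130 + £1,072 = £6,202.

£6,202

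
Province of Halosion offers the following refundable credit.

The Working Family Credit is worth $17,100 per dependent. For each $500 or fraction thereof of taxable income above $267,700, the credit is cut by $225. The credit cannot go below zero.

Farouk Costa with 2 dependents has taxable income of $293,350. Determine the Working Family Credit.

$22,500

Working Family Credit: base = 2 × $17,100 = $34,200. income exceeds $267,700 by $25,650, which is 52 full-or-partial $500 increments; reduction = 52 × $225 = $11,700, leaving $22,500.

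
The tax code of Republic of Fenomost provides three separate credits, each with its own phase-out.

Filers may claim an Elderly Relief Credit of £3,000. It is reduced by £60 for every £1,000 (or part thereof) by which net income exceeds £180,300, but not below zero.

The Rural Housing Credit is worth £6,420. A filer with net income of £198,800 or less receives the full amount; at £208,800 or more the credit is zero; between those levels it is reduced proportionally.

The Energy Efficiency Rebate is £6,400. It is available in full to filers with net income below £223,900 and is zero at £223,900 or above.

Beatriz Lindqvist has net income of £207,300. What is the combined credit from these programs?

Elderly Relief Credit: income exceeds £180,300 by £27,000, which is 27 full-or-partial £1,000 increments; reduction = 27 × £60 = £1,620, leaving £1,380.
Rural Housing Credit: £207,300 is £8,500 into a £10,000 phase-out range, leaving 1,500/10,000 of the credit: £6,420 × 1,500/10,000 = £963.
Energy Efficiency Rebate: £207,300 is below the £223,900 cutoff, so the full £6,400 applies.
Total: £1,380 + £963 + £6,400 = £8,743.

£8,743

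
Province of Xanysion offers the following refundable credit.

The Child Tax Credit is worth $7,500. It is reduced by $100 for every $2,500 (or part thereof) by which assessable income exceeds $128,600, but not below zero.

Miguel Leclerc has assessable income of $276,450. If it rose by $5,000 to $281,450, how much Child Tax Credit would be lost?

At $276,450 — income exceeds $128,600 by $147,850, which is 60 full-or-partial $2,500 increments; reduction = 60 × $100 = $6,000, leaving $1,500.
At $281,450 — income exceeds $128,600 by $152,850, which is 62 full-or-partial $2,500 increments; reduction = 62 × $100 = $6,200, leaving $1,300.
Lost: $1,500 − $1,300 = $200.

$200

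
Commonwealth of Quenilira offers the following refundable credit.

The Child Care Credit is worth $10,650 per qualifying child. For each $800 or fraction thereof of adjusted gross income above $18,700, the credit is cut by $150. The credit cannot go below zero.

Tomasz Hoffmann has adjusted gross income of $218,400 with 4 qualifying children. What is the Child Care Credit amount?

$5,100

Child Care Credit: base = 4 × $10,650 = $42,600. income exceeds $18,700 by $199,700, which is 250 full-or-partial $800 increments; reduction = 250 × $150 = $37,500, leaving $5,100.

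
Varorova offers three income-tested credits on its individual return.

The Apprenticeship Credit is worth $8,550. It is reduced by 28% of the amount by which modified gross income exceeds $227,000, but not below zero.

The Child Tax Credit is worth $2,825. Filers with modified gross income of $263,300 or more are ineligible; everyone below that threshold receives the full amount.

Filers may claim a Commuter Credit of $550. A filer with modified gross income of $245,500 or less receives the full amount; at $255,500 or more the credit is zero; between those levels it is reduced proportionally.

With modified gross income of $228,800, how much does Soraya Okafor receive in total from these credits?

$11,421

Apprenticeship Credit: 28% of the $1,800 excess over $227,000 is $504; credit = $8,550 − $504 = $8,046.
Child Tax Credit: $228,800 is below the $263,300 cutoff, so the full $2,825 applies.
Commuter Credit: $228,800 is at or below the $245,500 threshold, so the full $550 applies.
Total: $8,046 + $2,825 + $550 = $11,421.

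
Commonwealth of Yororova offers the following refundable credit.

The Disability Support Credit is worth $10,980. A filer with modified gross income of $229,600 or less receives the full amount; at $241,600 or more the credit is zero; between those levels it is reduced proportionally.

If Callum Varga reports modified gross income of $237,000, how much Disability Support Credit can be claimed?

Disability Support Credit: $237,000 is $7,400 into a $12,000 phase-out range, leaving 4,600/12,000 of the credit: $10,980 × 4,600/12,000 = $4,209.

$4,209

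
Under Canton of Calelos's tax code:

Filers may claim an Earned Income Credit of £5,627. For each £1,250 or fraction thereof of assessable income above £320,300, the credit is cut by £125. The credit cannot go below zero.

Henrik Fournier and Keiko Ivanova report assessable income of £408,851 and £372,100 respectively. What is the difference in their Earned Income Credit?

£377

Henrik (£408,851): Earned Income Credit: income exceeds £320,300 by £88,551 → 71 increments × £125 = £8,875 ≥ base, so the credit is £0.
Keiko (£372,100): Earned Income Credit: income exceeds £320,300 by £51,800, which is 42 full-or-partial £1,250 increments; reduction = 42 × £125 = £5,250, leaving £377.
Difference: |£0 − £377| = £377.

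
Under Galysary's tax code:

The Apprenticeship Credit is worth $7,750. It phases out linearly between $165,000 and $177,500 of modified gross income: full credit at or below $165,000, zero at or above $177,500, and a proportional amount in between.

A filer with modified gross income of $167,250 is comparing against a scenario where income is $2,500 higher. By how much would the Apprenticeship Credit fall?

$1,550

At $167,250 — $167,250 is $2,250 into a $12,500 phase-out range, leaving 10,250/12,500 of the credit: $7,750 × 10,250/12,500 = $6,355.
At $169,750 — $169,750 is $4,750 into a $12,500 phase-out range, leaving 7,750/12,500 of the credit: $7,750 × 7,750/12,500 = $4,805.
Lost: $6,355 − $4,805 = $1,550.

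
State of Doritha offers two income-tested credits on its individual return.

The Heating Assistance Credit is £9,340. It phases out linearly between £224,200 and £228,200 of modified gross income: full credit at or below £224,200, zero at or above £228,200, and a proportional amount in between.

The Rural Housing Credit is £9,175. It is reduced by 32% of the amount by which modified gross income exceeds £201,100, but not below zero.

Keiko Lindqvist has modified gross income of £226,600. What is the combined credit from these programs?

£4,751

Heating Assistance Credit: £226,600 is £2,400 into a £4,000 phase-out range, leaving 1,600/4,000 of the credit: £9,340 × 1,600/4,000 = £3,736.
Rural Housing Credit: 32% of the £25,500 excess over £201,100 is £8,160; credit = £9,175 − £8,160 = £1,015.
Total: £3,736 + £1,015 = £4,751.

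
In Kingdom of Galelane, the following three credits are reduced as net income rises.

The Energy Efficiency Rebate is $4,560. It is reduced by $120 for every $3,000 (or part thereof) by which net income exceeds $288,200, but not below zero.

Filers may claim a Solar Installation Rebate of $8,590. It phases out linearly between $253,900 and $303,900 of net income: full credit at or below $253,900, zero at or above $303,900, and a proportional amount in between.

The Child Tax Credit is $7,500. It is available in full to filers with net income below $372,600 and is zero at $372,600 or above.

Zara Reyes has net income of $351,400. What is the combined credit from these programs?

Energy Efficiency Rebate: income exceeds $288,200 by $63,200, which is 22 full-or-partial $3,000 increments; reduction = 22 × $120 = $2,640, leaving $1,920.
Solar Installation Rebate: $351,400 is at or above $303,900, so the credit is $0.
Child Tax Credit: $351,400 is below the $372,600 cutoff, so the full $7,500 applies.
Total: $1,920 + $0 + $7,500 = $9,420.

$9,420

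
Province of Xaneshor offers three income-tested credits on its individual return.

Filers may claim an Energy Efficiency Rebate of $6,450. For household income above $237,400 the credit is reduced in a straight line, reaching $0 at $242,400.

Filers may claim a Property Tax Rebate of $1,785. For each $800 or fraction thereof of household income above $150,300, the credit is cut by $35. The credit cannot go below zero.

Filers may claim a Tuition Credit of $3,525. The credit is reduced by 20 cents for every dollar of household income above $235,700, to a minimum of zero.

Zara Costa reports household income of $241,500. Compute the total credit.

Energy Efficiency Rebate: $241,500 is $4,100 into a $5,000 phase-out range, leaving 900/5,000 of the credit: $6,450 × 900/5,000 = $1,161.
Property Tax Rebate: income exceeds $150,300 by $91,200 → 114 increments × $35 = $3,990 ≥ base, so the credit is $0.
Tuition Credit: 20% of the $5,800 excess over $235,700 is $1,160; credit = $3,525 − $1,160 = $2,365.
Total: $1,161 + $0 + $2,365 = $3,526.

$3,526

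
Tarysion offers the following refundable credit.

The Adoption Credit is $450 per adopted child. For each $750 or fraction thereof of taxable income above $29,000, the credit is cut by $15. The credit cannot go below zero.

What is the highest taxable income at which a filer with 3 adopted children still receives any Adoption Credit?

$95,750

Full credit = 3 × $450 = $1,350.
After 89 increments the reduction is 89 × $15 = $1,335, leaving $15; one more increment wipes it out. Increment 89 ends at excess 89 × $750 = $66,750, so the highest qualifying income is $29,000 + $66,750 = $95,750.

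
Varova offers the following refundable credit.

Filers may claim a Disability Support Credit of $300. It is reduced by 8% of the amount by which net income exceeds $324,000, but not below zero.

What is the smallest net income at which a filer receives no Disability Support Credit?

$327,750

The credit falls by 8% of each dollar above $324,000, so it reaches zero when the excess is $300 / 8% = $3,750: income = $324,000 + $3,750 = $327,750.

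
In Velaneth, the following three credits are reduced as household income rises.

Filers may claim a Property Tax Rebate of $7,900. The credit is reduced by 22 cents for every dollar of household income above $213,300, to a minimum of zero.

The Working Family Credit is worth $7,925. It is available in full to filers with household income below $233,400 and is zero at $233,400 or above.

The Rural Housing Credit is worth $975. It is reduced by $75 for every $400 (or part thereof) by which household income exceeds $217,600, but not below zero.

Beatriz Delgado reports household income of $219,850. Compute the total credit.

$14,909

Property Tax Rebate: 22% of the $6,550 excess over $213,300 is $1,441; credit = $7,900 − $1,441 = $6,459.
Working Family Credit: $219,850 is below the $233,400 cutoff, so the full $7,925 applies.
Rural Housing Credit: income exceeds $217,600 by $2,250, which is 6 full-or-partial $400 increments; reduction = 6 × $75 = $450, leaving $525.
Total: $6,459 + $7,925 + $525 = $14,909.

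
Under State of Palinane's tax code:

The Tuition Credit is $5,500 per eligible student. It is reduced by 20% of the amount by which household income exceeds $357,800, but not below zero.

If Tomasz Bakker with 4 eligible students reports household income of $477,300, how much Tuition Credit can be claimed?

$0

Tuition Credit: base = 4 × $5,500 = $22,000. 20% of the $119,500 excess over $357,800 is $23,900 ≥ base, so the credit is $0.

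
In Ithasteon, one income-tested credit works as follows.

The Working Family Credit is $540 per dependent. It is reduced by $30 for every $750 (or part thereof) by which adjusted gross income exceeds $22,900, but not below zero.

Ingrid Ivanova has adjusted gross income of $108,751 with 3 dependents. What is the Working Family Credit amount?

Working Family Credit: base = 3 × $540 = $1,620. income exceeds $22,900 by $85,851 → 115 increments × $30 = $3,450 ≥ base, so the credit is $0.

$0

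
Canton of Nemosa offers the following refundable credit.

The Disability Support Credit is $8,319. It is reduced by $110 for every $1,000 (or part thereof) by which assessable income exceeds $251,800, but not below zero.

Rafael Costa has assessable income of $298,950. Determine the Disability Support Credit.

Disability Support Credit: income exceeds $251,800 by $47,150, which is 48 full-or-partial $1,000 increments; reduction = 48 × $110 = $5,280, leaving $3,039.

$3,039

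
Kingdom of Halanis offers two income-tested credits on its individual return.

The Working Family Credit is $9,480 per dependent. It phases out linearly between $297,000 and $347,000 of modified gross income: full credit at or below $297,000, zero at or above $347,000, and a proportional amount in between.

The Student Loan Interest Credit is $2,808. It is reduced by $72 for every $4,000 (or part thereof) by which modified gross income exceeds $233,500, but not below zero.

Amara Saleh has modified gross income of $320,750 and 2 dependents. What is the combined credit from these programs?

Working Family Credit: base = 2 × $9,480 = $18,960. $320,750 is $23,750 into a $50,000 phase-out range, leaving 26,250/50,000 of the credit: $18,960 × 26,250/50,000 = $9,954.
Student Loan Interest Credit: income exceeds $233,500 by $87,250, which is 22 full-or-partial $4,000 increments; reduction = 22 × $72 = $1,584, leaving $1,224.
Total: $9,954 + $1,224 = $11,178.

$11,178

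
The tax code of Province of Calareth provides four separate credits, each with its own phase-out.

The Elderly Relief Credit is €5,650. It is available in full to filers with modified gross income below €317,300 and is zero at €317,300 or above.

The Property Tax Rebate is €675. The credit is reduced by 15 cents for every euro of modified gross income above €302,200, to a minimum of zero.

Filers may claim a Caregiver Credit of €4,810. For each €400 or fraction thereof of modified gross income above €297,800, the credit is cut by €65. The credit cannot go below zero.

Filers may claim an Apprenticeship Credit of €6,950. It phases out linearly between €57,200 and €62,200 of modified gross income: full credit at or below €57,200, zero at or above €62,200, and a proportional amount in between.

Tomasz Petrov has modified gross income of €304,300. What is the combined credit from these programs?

Elderly Relief Credit: €304,300 is below the €317,300 cutoff, so the full €5,650 applies.
Property Tax Rebate: 15% of the €2,100 excess over €302,200 is €315; credit = €675 − €315 = €360.
Caregiver Credit: income exceeds €297,800 by €6,500, which is 17 full-or-partial €400 increments; reduction = 17 × €65 = €1,105, leaving €3,705.
Apprenticeship Credit: €304,300 is at or above €62,200, so the credit is €0.
Total: €5,650 + €360 + €3,705 + €0 = €9,715.

€9,715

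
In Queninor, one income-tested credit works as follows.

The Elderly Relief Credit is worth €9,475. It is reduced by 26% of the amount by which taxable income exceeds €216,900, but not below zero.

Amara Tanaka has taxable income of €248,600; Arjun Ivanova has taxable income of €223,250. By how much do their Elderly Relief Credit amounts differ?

Amara (€248,600): Elderly Relief Credit: 26% of the €31,700 excess over €216,900 is €8,242; credit = €9,475 − €8,242 = €1,233.
Arjun (€223,250): Elderly Relief Credit: 26% of the €6,350 excess over €216,900 is €1,651; credit = €9,475 − €1,651 = €7,824.
Difference: |€1,233 − €7,824| = €6,591.

€6,591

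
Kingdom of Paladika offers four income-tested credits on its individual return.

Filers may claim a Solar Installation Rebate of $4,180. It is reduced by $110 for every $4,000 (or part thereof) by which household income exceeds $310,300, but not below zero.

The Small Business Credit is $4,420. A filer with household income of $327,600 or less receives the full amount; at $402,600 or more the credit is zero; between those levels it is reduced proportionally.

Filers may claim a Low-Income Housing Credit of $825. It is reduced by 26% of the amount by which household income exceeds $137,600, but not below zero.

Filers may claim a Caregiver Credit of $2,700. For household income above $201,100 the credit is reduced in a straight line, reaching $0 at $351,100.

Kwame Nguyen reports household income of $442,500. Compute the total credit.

$440

Solar Installation Rebate: income exceeds $310,300 by $132,200, which is 34 full-or-partial $4,000 increments; reduction = 34 × $110 = $3,740, leaving $440.
Small Business Credit: $442,500 is at or above $402,600, so the credit is $0.
Low-Income Housing Credit: 26% of the $304,900 excess over $137,600 is $79,274 ≥ base, so the credit is $0.
Caregiver Credit: $442,500 is at or above $351,100, so the credit is $0.
Total: $440 + $0 + $0 + $0 = $440.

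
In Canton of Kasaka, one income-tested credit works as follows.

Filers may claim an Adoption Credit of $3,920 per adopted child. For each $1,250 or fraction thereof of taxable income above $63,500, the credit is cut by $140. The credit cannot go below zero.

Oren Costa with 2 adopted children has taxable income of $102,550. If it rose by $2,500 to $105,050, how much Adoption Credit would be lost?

At $102,550 — base = 2 × $3,920 = $7,840. income exceeds $63,500 by $39,050, which is 32 full-or-partial $1,250 increments; reduction = 32 × $140 = $4,480, leaving $3,360.
At $105,050 — base = 2 × $3,920 = $7,840. income exceeds $63,500 by $41,550, which is 34 full-or-partial $1,250 increments; reduction = 34 × $140 = $4,760, leaving $3,080.
Lost: $3,360 − $3,080 = $280.

$280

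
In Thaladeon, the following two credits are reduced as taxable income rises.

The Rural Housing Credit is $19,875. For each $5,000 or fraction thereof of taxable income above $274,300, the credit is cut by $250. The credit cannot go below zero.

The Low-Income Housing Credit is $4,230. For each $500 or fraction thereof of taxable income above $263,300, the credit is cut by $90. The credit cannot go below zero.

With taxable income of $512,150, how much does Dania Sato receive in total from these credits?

Rural Housing Credit: income exceeds $274,300 by $237,850, which is 48 full-or-partial $5,000 increments; reduction = 48 × $250 = $12,000, leaving $7,875.
Low-Income Housing Credit: income exceeds $263,300 by $248,850 → 498 increments × $90 = $44,820 ≥ base, so the credit is $0.
Total: $7,875 + $0 = $7,875.

$7,875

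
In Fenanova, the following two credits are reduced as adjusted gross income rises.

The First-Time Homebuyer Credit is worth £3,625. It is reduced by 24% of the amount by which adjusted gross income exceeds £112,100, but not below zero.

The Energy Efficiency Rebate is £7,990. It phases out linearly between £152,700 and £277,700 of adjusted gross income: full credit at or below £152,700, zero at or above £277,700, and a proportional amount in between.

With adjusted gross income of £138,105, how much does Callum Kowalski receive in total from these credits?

£7,990

First-Time Homebuyer Credit: 24% of the £26,005 excess over £112,100 is £6,241.20 ≥ base, so the credit is £0.
Energy Efficiency Rebate: £138,105 is at or below the £152,700 threshold, so the full £7,990 applies.
Total: £0 + £7,990 = £7,990.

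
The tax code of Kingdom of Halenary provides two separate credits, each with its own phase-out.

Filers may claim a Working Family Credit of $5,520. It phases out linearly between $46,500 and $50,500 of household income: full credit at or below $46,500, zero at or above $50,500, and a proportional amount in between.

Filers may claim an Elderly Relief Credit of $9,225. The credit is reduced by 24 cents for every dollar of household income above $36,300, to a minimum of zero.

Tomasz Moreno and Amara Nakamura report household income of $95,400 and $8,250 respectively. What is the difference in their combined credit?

$14,745

Tomasz ($95,400): Working Family Credit: $95,400 is at or above $50,500, so the credit is $0. Elderly Relief Credit: 24% of the $59,100 excess over $36,300 is $14,184 ≥ base, so the credit is $0. total $0 + $0 = $0
Amara ($8,250): Working Family Credit: $8,250 is at or below the $46,500 threshold, so the full $5,520 applies. Elderly Relief Credit: $8,250 is at or below the $36,300 threshold, so the full $9,225 applies. total $5,520 + $9,225 = $14,745
Difference: |$0 − $14,745| = $14,745.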